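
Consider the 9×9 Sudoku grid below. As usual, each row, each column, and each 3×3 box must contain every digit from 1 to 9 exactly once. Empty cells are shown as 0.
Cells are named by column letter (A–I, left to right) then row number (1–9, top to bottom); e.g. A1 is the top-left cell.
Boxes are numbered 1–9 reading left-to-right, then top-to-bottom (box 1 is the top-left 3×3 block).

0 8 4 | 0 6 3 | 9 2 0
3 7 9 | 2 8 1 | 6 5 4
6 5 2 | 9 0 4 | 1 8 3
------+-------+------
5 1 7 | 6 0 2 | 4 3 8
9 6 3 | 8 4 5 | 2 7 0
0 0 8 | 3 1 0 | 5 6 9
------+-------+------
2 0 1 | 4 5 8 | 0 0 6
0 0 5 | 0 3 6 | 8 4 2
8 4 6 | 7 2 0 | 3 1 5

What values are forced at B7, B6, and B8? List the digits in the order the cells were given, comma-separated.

3,2,9

For B7:
  Consider where 3 can go in box 7.
  A8 is out (row 8 already has a 3).
  B8 is out (row 8 already has a 3).
  So the only cell in box 7 that can hold 3 is B7.
  So B7 = 3.
For B6:
  Row 6 already contains {1, 3, 5, 6, 8, 9}.
  Column B already contains {1, 4, 5, 6, 7, 8}.
  Its 3×3 block (box 4) already contains {1, 3, 5, 6, 7, 8, 9}.
  The only value from 1–9 not eliminated is 2, so B6 = 2.
For B8:
  Row 8 already contains {2, 3, 4, 5, 6, 8}.
  Column B already contains {1, 4, 5, 6, 7, 8}.
  Its 3×3 block (box 7) already contains {1, 2, 4, 5, 6, 8}.
  The only value from 1–9 not eliminated is 9, so B8 = 9.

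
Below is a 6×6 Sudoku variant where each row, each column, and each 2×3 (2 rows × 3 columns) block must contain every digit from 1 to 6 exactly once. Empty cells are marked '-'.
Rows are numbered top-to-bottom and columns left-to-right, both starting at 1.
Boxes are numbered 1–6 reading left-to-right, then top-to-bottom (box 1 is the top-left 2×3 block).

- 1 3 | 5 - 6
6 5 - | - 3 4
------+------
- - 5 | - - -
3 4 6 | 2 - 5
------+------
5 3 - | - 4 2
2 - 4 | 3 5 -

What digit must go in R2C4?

Row 2 already contains {3, 4, 5, 6}.
Column 4 already contains {2, 3, 5}.
Its 2×3 block (box 2) already contains {3, 4, 5, 6}.
The only value from 1–6 not eliminated is 1, so R2C4 = 1.

1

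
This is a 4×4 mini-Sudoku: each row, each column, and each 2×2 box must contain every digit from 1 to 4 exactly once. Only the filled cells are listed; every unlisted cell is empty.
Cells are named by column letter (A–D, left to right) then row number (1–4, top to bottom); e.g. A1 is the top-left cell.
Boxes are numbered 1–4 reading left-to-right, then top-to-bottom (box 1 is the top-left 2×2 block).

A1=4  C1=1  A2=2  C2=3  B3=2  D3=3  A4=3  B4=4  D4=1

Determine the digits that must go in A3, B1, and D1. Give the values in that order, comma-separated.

1,3,2

For A3:
  Row 3 already contains {2, 3}.
  Column A already contains {2, 3, 4}.
  Its 2×2 block (box 3) already contains {2, 3, 4}.
  The only value from 1–4 not eliminated is 1, so A3 = 1.
For B1:
  Row 1 already contains {1, 4}.
  Column B already contains {2, 4}.
  Its 2×2 block (box 1) already contains {2, 4}.
  The only value from 1–4 not eliminated is 3, so B1 = 3.
For D1:
  Row 1 already contains {1, 4}.
  Column D already contains {1, 3}.
  Its 2×2 block (box 2) already contains {1, 3}.
  The only value from 1–4 not eliminated is 2, so D1 = 2.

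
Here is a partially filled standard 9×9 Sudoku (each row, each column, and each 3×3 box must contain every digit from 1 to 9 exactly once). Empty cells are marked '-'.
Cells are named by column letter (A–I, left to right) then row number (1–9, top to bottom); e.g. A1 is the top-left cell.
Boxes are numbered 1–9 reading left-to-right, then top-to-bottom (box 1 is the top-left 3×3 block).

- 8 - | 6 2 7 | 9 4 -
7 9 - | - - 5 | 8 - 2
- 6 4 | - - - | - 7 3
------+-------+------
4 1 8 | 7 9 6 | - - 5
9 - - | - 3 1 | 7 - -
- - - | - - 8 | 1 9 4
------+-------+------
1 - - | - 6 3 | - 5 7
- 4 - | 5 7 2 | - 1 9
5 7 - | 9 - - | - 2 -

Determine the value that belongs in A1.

Row 1 already contains {2, 4, 6, 7, 8, 9}.
Column A already contains {1, 4, 5, 7, 9}.
Its 3×3 block (box 1) already contains {4, 6, 7, 8, 9}.
The only value from 1–9 not eliminated is 3, so A1 = 3.

3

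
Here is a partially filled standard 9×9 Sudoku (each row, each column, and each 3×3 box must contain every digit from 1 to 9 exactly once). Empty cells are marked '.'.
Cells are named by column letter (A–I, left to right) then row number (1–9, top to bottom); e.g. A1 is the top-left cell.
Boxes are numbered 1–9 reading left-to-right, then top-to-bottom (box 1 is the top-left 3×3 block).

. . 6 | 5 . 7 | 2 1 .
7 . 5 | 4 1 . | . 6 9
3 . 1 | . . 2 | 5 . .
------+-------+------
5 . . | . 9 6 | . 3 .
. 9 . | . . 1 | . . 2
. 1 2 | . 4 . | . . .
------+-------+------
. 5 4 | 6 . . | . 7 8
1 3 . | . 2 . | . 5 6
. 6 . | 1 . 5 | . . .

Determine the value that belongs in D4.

Cell D4 itself could take any of {2, 7, 8} by direct elimination.
Consider where 2 can go in box 5.
D5 is out (row 5 already has a 2).
E5 is out (row 5 already has a 2).
D6 is out (row 6 already has a 2).
F6 is out (row 6 already has a 2).
So the only cell in box 5 that can hold 2 is D4.
Therefore D4 = 2.

2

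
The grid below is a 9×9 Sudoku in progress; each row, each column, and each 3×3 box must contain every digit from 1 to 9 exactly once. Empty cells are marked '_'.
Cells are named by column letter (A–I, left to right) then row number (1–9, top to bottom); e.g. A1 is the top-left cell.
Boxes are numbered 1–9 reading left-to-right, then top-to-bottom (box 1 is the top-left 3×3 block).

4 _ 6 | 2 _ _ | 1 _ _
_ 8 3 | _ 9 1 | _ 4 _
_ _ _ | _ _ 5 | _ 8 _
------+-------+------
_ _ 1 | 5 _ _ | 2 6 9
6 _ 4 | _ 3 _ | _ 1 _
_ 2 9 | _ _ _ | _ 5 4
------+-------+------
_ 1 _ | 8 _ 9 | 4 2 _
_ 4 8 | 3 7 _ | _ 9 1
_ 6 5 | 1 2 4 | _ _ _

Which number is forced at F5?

2

Cell F5 itself could take any of {2, 7, 8} by direct elimination.
Consider where 2 can go in column F.
F1 is out (row 1 already has a 2).
F4 is out (row 4 already has a 2).
F6 is out (row 6 already has a 2).
F8 is out (box 8 already has a 2).
So the only cell in column F that can hold 2 is F5.
Therefore F5 = 2.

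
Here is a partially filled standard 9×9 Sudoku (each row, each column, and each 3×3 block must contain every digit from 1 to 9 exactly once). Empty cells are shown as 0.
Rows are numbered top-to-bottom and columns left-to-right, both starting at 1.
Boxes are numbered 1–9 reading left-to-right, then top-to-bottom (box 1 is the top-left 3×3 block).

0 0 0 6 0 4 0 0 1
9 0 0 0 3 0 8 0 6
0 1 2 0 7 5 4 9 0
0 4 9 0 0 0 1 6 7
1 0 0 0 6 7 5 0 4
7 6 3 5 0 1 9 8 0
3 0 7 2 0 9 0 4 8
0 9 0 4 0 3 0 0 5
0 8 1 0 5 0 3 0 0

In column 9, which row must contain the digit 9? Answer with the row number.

9

Consider where 9 can go in column 9.
R3C9 is out (row 3 already has a 9).
R6C9 is out (row 6 already has a 9).
So the only cell in column 9 that can hold 9 is R9C9.
That is row 9.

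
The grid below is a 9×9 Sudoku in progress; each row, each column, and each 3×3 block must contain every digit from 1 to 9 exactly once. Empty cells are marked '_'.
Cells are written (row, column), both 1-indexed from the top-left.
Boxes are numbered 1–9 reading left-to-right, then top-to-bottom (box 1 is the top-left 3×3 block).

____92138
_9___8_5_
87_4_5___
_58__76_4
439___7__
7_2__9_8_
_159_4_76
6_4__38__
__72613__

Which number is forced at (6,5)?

Cell (6,5) itself could take any of {1, 3, 4, 5} by direct elimination.
Consider where 4 can go in box 5.
(4,4) is out (row 4 already has a 4). (4,5) is out (row 4 already has a 4). (5,4) is out (row 5 already has a 4). (5,5) is out (row 5 already has a 4). The remaining empty cells in box 5 are similarly blocked.
So the only cell in box 5 that can hold 4 is (6,5).
Therefore (6,5) = 4.

4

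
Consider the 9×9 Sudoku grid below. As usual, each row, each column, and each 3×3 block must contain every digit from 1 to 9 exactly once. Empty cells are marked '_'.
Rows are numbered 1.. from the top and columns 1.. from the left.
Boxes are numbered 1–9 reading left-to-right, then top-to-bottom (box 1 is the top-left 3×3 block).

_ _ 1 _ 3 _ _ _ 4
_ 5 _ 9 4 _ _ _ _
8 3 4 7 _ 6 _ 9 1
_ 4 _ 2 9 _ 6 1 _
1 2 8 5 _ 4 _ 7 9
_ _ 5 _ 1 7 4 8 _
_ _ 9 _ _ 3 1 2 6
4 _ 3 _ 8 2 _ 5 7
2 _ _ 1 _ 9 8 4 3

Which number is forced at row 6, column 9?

2

Row 6 already contains {1, 4, 5, 7, 8}.
Column 9 already contains {1, 3, 4, 6, 7, 9}.
Its 3×3 block (box 6) already contains {1, 4, 6, 7, 8, 9}.
The only value from 1–9 not eliminated is 2, so row 6, column 9 = 2.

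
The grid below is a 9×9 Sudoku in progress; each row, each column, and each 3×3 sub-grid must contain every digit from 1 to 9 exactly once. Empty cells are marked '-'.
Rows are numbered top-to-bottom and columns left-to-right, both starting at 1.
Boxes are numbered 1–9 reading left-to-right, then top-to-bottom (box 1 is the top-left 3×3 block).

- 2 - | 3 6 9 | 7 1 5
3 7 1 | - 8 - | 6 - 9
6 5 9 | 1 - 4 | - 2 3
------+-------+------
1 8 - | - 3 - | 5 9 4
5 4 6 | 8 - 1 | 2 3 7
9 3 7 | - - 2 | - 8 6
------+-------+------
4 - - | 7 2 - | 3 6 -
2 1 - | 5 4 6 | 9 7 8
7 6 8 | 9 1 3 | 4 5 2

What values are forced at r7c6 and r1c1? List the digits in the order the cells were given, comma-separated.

8,8

For r7c6:
  Row 7 already contains {2, 3, 4, 6, 7}.
  Column 6 already contains {1, 2, 3, 4, 6, 9}.
  Its 3×3 block (box 8) already contains {1, 2, 3, 4, 5, 6, 7, 9}.
  The only value from 1–9 not eliminated is 8, so r7c6 = 8.
For r1c1:
  Row 1 already contains {1, 2, 3, 5, 6, 7, 9}.
  Column 1 already contains {1, 2, 3, 4, 5, 6, 7, 9}.
  Its 3×3 block (box 1) already contains {1, 2, 3, 5, 6, 7, 9}.
  The only value from 1–9 not eliminated is 8, so r1c1 = 8.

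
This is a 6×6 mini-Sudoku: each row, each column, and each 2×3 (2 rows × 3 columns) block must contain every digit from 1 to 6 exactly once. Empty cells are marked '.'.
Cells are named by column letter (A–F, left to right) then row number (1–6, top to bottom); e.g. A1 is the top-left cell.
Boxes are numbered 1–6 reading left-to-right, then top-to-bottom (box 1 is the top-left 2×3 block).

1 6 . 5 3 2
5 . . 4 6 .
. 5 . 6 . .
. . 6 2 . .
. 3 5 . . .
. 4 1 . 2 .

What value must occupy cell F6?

5

Cell F6 itself could take any of {3, 5, 6} by direct elimination.
Consider where 5 can go in box 6.
D5 is out (row 5 already has a 5).
E5 is out (row 5 already has a 5).
F5 is out (row 5 already has a 5).
D6 is out (column D already has a 5).
So the only cell in box 6 that can hold 5 is F6.
Therefore F6 = 5.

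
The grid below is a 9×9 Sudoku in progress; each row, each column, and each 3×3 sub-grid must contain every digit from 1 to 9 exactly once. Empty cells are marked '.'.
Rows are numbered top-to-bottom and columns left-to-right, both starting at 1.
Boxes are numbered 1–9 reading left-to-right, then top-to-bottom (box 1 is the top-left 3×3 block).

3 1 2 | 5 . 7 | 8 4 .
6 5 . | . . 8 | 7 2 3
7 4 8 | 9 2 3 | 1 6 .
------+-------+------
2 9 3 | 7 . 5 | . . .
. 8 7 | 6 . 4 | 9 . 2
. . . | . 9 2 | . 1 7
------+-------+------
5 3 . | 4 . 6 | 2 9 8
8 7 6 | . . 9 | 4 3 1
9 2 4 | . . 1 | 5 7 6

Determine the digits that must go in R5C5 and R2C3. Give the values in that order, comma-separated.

3,9

For R5C5:
  Consider where 3 can go in row 5.
  R5C1 is out (column 1 already has a 3).
  R5C8 is out (column 8 already has a 3).
  So the only cell in row 5 that can hold 3 is R5C5.
  So R5C5 = 3.
For R2C3:
  Row 2 already contains {2, 3, 5, 6, 7, 8}.
  Column 3 already contains {2, 3, 4, 6, 7, 8}.
  Its 3×3 block (box 1) already contains {1, 2, 3, 4, 5, 6, 7, 8}.
  The only value from 1–9 not eliminated is 9, so R2C3 = 9.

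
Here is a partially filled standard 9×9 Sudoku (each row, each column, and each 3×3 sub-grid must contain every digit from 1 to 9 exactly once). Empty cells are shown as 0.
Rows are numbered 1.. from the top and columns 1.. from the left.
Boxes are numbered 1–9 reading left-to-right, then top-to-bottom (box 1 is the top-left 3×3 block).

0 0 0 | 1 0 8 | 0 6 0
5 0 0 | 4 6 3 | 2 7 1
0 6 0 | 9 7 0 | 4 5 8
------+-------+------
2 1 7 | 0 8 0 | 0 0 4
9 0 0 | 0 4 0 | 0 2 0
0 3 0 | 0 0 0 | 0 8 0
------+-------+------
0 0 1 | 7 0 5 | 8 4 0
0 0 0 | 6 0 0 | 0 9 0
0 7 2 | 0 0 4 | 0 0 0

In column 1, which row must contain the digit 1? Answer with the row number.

3

Consider where 1 can go in column 1.
row 1, column 1 is out (row 1 already has a 1).
row 6, column 1 is out (box 4 already has a 1).
row 7, column 1 is out (row 7 already has a 1).
row 8, column 1 is out (box 7 already has a 1).
row 9, column 1 is out (box 7 already has a 1).
So the only cell in column 1 that can hold 1 is row 3, column 1.
That is row 3.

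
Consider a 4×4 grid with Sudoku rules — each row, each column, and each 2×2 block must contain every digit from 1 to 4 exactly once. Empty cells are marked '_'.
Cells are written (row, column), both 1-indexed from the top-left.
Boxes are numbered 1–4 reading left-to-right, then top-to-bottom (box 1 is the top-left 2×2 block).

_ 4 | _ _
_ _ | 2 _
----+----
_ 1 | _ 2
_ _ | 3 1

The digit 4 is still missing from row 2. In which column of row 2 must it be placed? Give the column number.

Consider where 4 can go in row 2.
(2,1) is out (box 1 already has a 4).
(2,2) is out (column 2 already has a 4).
So the only cell in row 2 that can hold 4 is (2,4).
That is column 4.

4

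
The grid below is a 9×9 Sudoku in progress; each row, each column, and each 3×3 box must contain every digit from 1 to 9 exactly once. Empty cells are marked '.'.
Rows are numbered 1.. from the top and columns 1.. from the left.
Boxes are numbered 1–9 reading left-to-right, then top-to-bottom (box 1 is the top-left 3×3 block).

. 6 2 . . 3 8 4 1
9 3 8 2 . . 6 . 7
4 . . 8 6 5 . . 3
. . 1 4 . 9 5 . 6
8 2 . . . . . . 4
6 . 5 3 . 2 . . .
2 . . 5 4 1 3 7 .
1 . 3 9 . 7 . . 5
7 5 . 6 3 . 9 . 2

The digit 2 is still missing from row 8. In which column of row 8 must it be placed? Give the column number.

5

Consider where 2 can go in row 8.
row 8, column 2 is out (column 2 already has a 2).
row 8, column 7 is out (box 9 already has a 2).
row 8, column 8 is out (box 9 already has a 2).
So the only cell in row 8 that can hold 2 is row 8, column 5.
That is column 5.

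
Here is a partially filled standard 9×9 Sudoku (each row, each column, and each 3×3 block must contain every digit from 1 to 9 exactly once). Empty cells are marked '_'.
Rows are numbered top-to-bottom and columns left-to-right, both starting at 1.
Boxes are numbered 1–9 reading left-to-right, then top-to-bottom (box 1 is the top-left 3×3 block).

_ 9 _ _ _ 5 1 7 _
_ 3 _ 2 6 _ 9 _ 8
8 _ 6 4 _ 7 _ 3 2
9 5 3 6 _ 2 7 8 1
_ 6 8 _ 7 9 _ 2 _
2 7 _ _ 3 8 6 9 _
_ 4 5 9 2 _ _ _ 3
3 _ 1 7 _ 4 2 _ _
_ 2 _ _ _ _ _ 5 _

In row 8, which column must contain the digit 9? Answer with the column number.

Consider where 9 can go in row 8.
R8C2 is out (column 2 already has a 9).
R8C5 is out (box 8 already has a 9).
R8C8 is out (column 8 already has a 9).
So the only cell in row 8 that can hold 9 is R8C9.
That is column 9.

9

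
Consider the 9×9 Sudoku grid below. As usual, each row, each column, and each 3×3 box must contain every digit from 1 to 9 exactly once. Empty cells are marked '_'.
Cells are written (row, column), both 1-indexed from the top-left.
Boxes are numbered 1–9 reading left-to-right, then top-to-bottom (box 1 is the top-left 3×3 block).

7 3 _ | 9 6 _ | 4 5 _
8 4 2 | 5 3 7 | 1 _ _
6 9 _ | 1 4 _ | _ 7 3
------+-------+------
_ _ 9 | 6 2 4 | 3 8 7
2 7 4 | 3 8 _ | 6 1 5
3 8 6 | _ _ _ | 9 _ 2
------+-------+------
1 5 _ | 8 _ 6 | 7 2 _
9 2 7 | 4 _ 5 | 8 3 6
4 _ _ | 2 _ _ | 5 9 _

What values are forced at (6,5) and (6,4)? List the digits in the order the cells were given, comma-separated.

For (6,5):
  Consider where 5 can go in row 6.
  (6,4) is out (column 4 already has a 5).
  (6,6) is out (column 6 already has a 5).
  (6,8) is out (column 8 already has a 5).
  So the only cell in row 6 that can hold 5 is (6,5).
  So (6,5) = 5.
For (6,4):
  Row 6 already contains {2, 3, 6, 8, 9}.
  Column 4 already contains {1, 2, 3, 4, 5, 6, 8, 9}.
  Its 3×3 block (box 5) already contains {2, 3, 4, 6, 8}.
  The only value from 1–9 not eliminated is 7, so (6,4) = 7.

5,7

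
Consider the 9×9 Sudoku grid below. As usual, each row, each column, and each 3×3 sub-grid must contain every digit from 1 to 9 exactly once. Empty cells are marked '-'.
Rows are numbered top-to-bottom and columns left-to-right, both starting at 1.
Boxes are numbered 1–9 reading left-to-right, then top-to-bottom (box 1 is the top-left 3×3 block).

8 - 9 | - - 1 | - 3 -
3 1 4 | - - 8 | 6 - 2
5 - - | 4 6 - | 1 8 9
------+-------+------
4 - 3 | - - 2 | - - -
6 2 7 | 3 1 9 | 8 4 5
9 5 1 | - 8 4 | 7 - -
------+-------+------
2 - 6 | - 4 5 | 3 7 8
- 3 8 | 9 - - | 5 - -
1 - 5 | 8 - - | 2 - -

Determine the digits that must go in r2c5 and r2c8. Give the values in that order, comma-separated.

For r2c5:
  Consider where 9 can go in column 5.
  r1c5 is out (row 1 already has a 9).
  r4c5 is out (box 5 already has a 9).
  r8c5 is out (row 8 already has a 9).
  r9c5 is out (box 8 already has a 9).
  So the only cell in column 5 that can hold 9 is r2c5.
  So r2c5 = 9.
For r2c8:
  Row 2 already contains {1, 2, 3, 4, 6, 8}.
  Column 8 already contains {3, 4, 7, 8}.
  Its 3×3 block (box 3) already contains {1, 2, 3, 6, 8, 9}.
  The only value from 1–9 not eliminated is 5, so r2c8 = 5.

9,5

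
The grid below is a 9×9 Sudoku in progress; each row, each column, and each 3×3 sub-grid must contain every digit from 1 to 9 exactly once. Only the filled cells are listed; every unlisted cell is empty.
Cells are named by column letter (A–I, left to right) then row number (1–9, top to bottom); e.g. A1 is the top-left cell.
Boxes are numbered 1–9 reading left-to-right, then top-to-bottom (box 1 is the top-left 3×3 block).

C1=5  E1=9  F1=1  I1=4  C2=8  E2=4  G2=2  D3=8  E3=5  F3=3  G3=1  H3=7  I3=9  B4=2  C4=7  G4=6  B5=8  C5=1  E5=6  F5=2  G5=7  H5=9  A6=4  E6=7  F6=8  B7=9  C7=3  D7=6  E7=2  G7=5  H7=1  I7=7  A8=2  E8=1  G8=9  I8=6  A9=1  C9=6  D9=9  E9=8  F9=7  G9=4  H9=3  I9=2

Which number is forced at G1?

8

Cell G1 itself could take any of {3, 8} by direct elimination.
Consider where 8 can go in column G.
G6 is out (row 6 already has a 8).
So the only cell in column G that can hold 8 is G1.
Therefore G1 = 8.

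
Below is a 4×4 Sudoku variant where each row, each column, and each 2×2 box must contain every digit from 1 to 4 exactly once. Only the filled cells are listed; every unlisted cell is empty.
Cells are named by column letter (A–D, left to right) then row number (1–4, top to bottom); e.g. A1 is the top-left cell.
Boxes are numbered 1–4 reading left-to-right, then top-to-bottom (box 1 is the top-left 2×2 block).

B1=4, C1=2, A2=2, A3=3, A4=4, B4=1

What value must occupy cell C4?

3

Row 4 already contains {1, 4}.
Column C already contains {2}.
Its 2×2 block (box 4) already contains {}.
The only value from 1–4 not eliminated is 3, so C4 = 3.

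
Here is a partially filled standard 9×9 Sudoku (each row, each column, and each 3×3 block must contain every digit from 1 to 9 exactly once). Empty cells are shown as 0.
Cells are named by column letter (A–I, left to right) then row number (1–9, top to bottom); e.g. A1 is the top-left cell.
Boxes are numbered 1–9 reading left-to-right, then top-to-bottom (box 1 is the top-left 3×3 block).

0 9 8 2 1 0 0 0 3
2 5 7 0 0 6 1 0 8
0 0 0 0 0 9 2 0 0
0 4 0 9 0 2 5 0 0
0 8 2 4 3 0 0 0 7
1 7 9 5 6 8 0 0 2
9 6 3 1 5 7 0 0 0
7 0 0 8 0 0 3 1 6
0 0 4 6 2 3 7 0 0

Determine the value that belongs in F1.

5

Cell F1 itself could take any of {4, 5} by direct elimination.
Consider where 5 can go in column F.
F5 is out (box 5 already has a 5).
F8 is out (box 8 already has a 5).
So the only cell in column F that can hold 5 is F1.
Therefore F1 = 5.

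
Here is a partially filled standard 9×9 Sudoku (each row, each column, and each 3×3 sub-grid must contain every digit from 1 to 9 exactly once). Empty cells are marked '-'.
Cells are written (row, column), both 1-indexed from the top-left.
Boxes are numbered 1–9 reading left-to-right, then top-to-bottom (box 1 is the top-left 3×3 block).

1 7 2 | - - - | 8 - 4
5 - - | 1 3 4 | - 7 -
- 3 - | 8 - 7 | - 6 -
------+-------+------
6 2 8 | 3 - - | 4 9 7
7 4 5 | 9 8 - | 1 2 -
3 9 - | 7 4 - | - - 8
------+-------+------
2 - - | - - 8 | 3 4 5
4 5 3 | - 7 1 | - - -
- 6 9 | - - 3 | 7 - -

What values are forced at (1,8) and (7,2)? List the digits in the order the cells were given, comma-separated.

For (1,8):
  Consider where 3 can go in row 1.
  (1,4) is out (column 4 already has a 3).
  (1,5) is out (column 5 already has a 3).
  (1,6) is out (column 6 already has a 3).
  So the only cell in row 1 that can hold 3 is (1,8).
  So (1,8) = 3.
For (7,2):
  Row 7 already contains {2, 3, 4, 5, 8}.
  Column 2 already contains {2, 3, 4, 5, 6, 7, 9}.
  Its 3×3 block (box 7) already contains {2, 3, 4, 5, 6, 9}.
  The only value from 1–9 not eliminated is 1, so (7,2) = 1.

3,1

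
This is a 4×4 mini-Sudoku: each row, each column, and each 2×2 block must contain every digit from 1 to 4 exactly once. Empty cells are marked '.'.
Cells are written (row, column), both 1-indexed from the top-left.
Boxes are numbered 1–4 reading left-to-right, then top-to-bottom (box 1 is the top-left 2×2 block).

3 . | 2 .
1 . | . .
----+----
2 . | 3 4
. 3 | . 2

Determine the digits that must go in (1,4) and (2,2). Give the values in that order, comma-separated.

For (1,4):
  Row 1 already contains {2, 3}.
  Column 4 already contains {2, 4}.
  Its 2×2 block (box 2) already contains {2}.
  The only value from 1–4 not eliminated is 1, so (1,4) = 1.
For (2,2):
  Consider where 2 can go in column 2.
  (1,2) is out (row 1 already has a 2).
  (3,2) is out (row 3 already has a 2).
  So the only cell in column 2 that can hold 2 is (2,2).
  So (2,2) = 2.

1,2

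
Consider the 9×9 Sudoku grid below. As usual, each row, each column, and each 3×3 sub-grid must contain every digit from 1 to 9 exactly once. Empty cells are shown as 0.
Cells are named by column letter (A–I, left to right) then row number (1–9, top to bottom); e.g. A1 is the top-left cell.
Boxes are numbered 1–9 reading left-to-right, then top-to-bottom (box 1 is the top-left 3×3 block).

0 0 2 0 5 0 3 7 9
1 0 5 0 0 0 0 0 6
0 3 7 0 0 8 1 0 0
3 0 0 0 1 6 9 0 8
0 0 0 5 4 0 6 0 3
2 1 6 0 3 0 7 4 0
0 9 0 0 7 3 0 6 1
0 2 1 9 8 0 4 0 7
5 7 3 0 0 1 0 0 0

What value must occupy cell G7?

5

Cell G7 itself could take any of {2, 5, 8} by direct elimination.
Consider where 5 can go in column G.
G2 is out (row 2 already has a 5).
G9 is out (row 9 already has a 5).
So the only cell in column G that can hold 5 is G7.
Therefore G7 = 5.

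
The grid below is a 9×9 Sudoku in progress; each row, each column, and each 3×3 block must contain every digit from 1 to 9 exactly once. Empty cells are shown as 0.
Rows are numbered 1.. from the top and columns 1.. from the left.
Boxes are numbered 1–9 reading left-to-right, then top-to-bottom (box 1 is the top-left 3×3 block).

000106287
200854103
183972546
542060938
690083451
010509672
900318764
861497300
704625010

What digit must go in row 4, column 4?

Row 4 already contains {2, 3, 4, 5, 6, 8, 9}.
Column 4 already contains {1, 3, 4, 5, 6, 8, 9}.
Its 3×3 block (box 5) already contains {3, 5, 6, 8, 9}.
The only value from 1–9 not eliminated is 7, so row 4, column 4 = 7.

7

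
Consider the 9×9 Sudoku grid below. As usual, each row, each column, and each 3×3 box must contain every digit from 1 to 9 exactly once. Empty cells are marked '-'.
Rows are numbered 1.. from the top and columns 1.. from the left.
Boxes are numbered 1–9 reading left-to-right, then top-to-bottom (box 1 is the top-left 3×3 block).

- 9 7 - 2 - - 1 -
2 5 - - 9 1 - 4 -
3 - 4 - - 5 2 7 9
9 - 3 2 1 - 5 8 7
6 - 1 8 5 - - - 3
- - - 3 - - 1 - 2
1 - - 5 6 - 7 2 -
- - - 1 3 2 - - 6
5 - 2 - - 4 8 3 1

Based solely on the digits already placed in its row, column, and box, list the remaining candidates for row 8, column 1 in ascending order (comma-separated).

4,7,8

Row 8 already contains {1, 2, 3, 6}.
Column 1 already contains {1, 2, 3, 5, 6, 9}.
Its 3×3 block (box 7) already contains {1, 2, 5}.
Removing those from 1–9 leaves {4, 7, 8} as the candidates for row 8, column 1.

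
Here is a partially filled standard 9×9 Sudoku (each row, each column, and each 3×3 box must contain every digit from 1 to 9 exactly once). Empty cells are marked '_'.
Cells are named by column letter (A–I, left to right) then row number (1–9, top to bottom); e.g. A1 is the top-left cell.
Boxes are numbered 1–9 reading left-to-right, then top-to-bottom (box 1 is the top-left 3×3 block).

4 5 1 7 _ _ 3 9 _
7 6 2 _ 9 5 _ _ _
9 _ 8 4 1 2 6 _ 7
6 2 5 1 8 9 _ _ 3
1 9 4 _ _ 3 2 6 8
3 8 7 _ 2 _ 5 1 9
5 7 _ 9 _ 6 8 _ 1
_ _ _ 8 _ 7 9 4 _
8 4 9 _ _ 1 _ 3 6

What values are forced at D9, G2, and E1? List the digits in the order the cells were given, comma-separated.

2,1,6

For D9:
  Consider where 2 can go in row 9.
  E9 is out (column E already has a 2).
  G9 is out (column G already has a 2).
  So the only cell in row 9 that can hold 2 is D9.
  So D9 = 2.
For G2:
  Consider where 1 can go in column G.
  G4 is out (row 4 already has a 1).
  G9 is out (row 9 already has a 1).
  So the only cell in column G that can hold 1 is G2.
  So G2 = 1.
For E1:
  Row 1 already contains {1, 3, 4, 5, 7, 9}.
  Column E already contains {1, 2, 8, 9}.
  Its 3×3 block (box 2) already contains {1, 2, 4, 5, 7, 9}.
  The only value from 1–9 not eliminated is 6, so E1 = 6.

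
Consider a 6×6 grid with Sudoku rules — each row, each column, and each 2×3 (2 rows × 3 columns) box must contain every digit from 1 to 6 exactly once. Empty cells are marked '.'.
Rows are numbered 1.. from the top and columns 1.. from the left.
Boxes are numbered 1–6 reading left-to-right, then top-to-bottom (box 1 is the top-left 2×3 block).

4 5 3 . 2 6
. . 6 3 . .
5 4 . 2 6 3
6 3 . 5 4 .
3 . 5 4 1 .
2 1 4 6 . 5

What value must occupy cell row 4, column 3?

Cell row 4, column 3 itself could take any of {1, 2} by direct elimination.
Consider where 2 can go in box 3.
row 3, column 3 is out (row 3 already has a 2).
So the only cell in box 3 that can hold 2 is row 4, column 3.
Therefore row 4, column 3 = 2.

2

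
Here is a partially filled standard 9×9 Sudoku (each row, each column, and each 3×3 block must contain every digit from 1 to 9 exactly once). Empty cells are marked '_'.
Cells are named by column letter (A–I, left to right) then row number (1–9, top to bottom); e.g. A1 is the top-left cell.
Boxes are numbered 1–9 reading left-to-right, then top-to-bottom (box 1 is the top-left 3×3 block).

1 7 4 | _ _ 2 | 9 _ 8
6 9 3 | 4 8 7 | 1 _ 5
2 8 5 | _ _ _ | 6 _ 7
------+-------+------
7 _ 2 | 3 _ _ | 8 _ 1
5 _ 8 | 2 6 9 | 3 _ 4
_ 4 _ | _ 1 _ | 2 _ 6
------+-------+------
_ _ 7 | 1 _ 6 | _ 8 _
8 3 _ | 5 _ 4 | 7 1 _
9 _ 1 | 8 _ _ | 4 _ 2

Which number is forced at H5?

Row 5 already contains {2, 3, 4, 5, 6, 8, 9}.
Column H already contains {1, 8}.
Its 3×3 block (box 6) already contains {1, 2, 3, 4, 6, 8}.
The only value from 1–9 not eliminated is 7, so H5 = 7.

7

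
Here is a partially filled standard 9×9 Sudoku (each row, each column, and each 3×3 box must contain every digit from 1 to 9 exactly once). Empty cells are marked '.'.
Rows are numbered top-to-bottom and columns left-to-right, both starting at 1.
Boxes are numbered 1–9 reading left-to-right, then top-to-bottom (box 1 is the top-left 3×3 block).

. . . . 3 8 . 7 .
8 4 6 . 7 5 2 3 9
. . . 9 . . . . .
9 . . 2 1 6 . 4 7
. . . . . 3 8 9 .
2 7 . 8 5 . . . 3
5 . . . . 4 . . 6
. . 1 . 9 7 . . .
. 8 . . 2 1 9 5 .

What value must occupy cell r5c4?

Cell r5c4 itself could take any of {4, 7} by direct elimination.
Consider where 7 can go in row 5.
r5c1 is out (box 4 already has a 7).
r5c2 is out (column 2 already has a 7).
r5c3 is out (box 4 already has a 7).
r5c5 is out (column 5 already has a 7).
r5c9 is out (column 9 already has a 7).
So the only cell in row 5 that can hold 7 is r5c4.
Therefore r5c4 = 7.

7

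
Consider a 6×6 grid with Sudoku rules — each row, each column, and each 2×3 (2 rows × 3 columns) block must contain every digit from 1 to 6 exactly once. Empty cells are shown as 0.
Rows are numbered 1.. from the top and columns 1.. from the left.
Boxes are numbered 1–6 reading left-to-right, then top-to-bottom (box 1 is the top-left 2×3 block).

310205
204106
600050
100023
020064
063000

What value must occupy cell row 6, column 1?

Cell row 6, column 1 itself could take any of {4, 5} by direct elimination.
Consider where 4 can go in column 1.
row 5, column 1 is out (row 5 already has a 4).
So the only cell in column 1 that can hold 4 is row 6, column 1.
Therefore row 6, column 1 = 4.

4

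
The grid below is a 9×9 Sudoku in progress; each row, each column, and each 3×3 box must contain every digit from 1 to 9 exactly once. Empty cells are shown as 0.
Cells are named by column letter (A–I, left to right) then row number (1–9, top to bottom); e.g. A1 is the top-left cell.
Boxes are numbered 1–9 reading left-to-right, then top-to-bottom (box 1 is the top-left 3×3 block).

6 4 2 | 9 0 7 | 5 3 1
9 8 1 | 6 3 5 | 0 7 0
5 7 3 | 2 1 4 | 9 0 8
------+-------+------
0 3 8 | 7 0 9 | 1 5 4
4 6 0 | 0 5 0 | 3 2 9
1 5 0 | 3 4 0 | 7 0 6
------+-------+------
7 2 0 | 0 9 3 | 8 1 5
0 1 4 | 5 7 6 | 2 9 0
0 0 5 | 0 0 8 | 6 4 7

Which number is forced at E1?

8

Row 1 already contains {1, 2, 3, 4, 5, 6, 7, 9}.
Column E already contains {1, 3, 4, 5, 7, 9}.
Its 3×3 block (box 2) already contains {1, 2, 3, 4, 5, 6, 7, 9}.
The only value from 1–9 not eliminated is 8, so E1 = 8.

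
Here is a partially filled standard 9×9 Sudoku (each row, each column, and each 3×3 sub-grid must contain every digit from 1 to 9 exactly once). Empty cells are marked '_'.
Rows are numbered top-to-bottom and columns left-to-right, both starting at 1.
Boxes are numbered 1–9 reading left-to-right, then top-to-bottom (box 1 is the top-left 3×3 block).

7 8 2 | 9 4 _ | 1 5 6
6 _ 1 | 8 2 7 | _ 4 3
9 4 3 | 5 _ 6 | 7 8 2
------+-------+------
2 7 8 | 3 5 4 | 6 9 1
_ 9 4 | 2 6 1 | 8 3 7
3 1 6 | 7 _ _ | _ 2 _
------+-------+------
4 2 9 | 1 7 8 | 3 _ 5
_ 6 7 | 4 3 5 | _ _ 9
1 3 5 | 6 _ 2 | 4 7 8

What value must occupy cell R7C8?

Row 7 already contains {1, 2, 3, 4, 5, 7, 8, 9}.
Column 8 already contains {2, 3, 4, 5, 7, 8, 9}.
Its 3×3 block (box 9) already contains {3, 4, 5, 7, 8, 9}.
The only value from 1–9 not eliminated is 6, so R7C8 = 6.

6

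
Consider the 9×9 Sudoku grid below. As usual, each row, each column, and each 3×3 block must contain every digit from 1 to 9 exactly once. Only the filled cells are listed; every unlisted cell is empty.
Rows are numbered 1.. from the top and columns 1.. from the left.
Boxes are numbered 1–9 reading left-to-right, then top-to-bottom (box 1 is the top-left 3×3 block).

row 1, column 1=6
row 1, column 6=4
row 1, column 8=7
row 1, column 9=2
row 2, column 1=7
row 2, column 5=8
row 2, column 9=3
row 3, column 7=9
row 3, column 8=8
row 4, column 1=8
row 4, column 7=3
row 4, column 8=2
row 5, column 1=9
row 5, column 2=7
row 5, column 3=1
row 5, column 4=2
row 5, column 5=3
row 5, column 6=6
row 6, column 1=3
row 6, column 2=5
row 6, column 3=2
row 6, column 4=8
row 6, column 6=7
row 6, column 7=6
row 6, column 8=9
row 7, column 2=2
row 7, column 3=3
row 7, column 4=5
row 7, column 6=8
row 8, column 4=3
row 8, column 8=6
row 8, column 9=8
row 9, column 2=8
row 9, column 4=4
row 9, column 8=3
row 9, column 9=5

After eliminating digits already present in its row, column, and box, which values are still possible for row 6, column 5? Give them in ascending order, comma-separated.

Row 6 already contains {2, 3, 5, 6, 7, 8, 9}.
Column 5 already contains {3, 8}.
Its 3×3 block (box 5) already contains {2, 3, 6, 7, 8}.
Removing those from 1–9 leaves {1, 4} as the candidates for row 6, column 5.

1,4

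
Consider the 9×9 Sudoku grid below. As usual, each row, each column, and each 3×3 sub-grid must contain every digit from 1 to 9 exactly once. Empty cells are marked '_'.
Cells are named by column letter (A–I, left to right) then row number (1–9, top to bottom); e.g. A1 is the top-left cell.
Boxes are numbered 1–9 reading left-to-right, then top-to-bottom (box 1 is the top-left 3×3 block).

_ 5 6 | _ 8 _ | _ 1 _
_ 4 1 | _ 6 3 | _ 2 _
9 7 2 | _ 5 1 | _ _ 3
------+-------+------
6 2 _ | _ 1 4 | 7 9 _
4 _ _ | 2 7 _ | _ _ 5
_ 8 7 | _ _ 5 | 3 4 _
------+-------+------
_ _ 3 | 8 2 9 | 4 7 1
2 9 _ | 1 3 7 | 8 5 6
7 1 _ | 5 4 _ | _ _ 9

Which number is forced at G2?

5

Cell G2 itself could take any of {5, 9} by direct elimination.
Consider where 5 can go in box 3.
G1 is out (row 1 already has a 5).
I1 is out (row 1 already has a 5).
I2 is out (column I already has a 5).
G3 is out (row 3 already has a 5).
H3 is out (row 3 already has a 5).
So the only cell in box 3 that can hold 5 is G2.
Therefore G2 = 5.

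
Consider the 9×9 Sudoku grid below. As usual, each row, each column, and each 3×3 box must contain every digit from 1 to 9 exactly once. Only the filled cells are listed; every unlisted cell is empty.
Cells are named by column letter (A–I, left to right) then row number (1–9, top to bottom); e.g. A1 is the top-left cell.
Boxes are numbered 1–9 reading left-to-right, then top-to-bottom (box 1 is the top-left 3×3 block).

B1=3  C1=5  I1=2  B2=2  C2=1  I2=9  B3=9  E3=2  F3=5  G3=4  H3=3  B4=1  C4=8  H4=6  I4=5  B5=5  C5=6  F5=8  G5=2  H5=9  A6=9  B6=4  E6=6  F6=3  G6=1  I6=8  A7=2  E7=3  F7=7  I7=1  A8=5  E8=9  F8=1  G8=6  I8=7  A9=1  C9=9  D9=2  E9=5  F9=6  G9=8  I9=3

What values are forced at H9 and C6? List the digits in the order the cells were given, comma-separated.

For H9:
  Row 9 already contains {1, 2, 3, 5, 6, 8, 9}.
  Column H already contains {3, 6, 9}.
  Its 3×3 block (box 9) already contains {1, 3, 6, 7, 8}.
  The only value from 1–9 not eliminated is 4, so H9 = 4.
For C6:
  Consider where 2 can go in box 4.
  A4 is out (column A already has a 2).
  A5 is out (row 5 already has a 2).
  So the only cell in box 4 that can hold 2 is C6.
  So C6 = 2.

4,2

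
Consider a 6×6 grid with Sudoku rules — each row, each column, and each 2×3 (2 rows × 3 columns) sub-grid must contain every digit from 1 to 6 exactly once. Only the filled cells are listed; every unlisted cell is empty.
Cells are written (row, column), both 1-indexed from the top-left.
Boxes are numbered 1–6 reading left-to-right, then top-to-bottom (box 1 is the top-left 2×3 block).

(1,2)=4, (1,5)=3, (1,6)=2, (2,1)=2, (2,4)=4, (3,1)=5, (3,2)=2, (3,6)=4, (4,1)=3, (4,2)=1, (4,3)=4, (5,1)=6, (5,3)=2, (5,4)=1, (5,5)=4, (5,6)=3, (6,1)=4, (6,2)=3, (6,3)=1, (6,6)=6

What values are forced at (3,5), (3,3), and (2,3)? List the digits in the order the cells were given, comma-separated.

1,6,3

For (3,5):
  Consider where 1 can go in row 3.
  (3,3) is out (column 3 already has a 1).
  (3,4) is out (column 4 already has a 1).
  So the only cell in row 3 that can hold 1 is (3,5).
  So (3,5) = 1.
For (3,3):
  Row 3 already contains {2, 4, 5}.
  Column 3 already contains {1, 2, 4}.
  Its 2×3 block (box 3) already contains {1, 2, 3, 4, 5}.
  The only value from 1–6 not eliminated is 6, so (3,3) = 6.
For (2,3):
  Consider where 3 can go in row 2.
  (2,2) is out (column 2 already has a 3).
  (2,5) is out (column 5 already has a 3).
  (2,6) is out (column 6 already has a 3).
  So the only cell in row 2 that can hold 3 is (2,3).
  So (2,3) = 3.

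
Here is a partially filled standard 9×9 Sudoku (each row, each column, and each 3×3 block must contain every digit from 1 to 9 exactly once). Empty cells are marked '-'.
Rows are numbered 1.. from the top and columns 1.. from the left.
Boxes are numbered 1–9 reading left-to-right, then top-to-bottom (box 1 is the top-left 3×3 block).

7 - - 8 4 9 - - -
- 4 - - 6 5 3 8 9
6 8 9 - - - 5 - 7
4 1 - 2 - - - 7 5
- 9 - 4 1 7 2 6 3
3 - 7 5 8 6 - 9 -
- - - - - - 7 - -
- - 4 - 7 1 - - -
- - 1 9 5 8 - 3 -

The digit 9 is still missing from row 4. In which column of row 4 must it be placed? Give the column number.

Consider where 9 can go in row 4.
row 4, column 3 is out (column 3 already has a 9).
row 4, column 6 is out (column 6 already has a 9).
row 4, column 7 is out (box 6 already has a 9).
So the only cell in row 4 that can hold 9 is row 4, column 5.
That is column 5.

5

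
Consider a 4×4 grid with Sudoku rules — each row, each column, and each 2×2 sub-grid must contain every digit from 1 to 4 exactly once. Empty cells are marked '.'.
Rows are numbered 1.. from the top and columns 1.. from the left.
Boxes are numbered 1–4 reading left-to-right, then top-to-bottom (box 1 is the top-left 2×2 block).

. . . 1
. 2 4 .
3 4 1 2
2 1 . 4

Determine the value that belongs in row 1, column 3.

Cell row 1, column 3 itself could take any of {2, 3} by direct elimination.
Consider where 2 can go in column 3.
row 4, column 3 is out (row 4 already has a 2).
So the only cell in column 3 that can hold 2 is row 1, column 3.
Therefore row 1, column 3 = 2.

2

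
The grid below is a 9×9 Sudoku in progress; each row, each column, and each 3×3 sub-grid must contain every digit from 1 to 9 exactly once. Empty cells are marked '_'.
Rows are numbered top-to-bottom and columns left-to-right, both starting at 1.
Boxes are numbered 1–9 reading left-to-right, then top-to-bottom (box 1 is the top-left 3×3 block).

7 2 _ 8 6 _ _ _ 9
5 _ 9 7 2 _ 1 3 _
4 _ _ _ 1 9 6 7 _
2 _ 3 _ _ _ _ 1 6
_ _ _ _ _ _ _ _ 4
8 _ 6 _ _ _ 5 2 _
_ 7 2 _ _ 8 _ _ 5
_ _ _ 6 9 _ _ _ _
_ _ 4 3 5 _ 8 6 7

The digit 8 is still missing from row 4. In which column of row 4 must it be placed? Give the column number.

Consider where 8 can go in row 4.
r4c2 is out (box 4 already has a 8).
r4c4 is out (column 4 already has a 8).
r4c6 is out (column 6 already has a 8).
r4c7 is out (column 7 already has a 8).
So the only cell in row 4 that can hold 8 is r4c5.
That is column 5.

5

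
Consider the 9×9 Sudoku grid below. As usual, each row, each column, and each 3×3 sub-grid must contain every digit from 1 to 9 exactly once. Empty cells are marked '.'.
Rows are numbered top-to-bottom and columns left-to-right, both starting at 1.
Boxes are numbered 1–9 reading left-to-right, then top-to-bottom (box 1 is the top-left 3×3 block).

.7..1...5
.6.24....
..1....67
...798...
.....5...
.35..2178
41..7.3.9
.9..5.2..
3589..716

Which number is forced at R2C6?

7

Cell R2C6 itself could take any of {3, 7, 9} by direct elimination.
Consider where 7 can go in row 2.
R2C1 is out (box 1 already has a 7).
R2C3 is out (box 1 already has a 7).
R2C7 is out (column 7 already has a 7).
R2C8 is out (column 8 already has a 7).
R2C9 is out (column 9 already has a 7).
So the only cell in row 2 that can hold 7 is R2C6.
Therefore R2C6 = 7.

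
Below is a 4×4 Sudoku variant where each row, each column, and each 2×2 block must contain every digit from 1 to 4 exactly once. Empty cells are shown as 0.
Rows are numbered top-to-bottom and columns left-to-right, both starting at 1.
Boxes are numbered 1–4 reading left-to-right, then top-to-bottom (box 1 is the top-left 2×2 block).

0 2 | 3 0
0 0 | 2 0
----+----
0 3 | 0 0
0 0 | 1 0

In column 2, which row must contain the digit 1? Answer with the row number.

Consider where 1 can go in column 2.
R4C2 is out (row 4 already has a 1).
So the only cell in column 2 that can hold 1 is R2C2.
That is row 2.

2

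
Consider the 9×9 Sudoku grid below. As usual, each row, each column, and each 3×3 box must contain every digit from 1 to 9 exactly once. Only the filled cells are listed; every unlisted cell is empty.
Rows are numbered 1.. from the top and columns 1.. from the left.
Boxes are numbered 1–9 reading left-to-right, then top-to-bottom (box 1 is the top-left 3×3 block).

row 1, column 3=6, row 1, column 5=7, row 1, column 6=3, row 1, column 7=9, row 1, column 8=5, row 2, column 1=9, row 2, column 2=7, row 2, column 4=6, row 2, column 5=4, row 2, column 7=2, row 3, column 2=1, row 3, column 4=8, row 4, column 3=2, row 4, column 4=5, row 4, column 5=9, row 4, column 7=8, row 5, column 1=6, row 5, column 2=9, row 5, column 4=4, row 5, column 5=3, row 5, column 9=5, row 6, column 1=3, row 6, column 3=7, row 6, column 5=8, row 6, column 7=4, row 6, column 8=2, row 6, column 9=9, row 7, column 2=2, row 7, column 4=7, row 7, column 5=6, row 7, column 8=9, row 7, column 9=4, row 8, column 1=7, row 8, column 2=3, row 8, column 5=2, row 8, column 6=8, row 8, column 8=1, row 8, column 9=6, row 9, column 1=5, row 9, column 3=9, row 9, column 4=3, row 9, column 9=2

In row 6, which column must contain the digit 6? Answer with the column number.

6

Consider where 6 can go in row 6.
row 6, column 2 is out (box 4 already has a 6).
row 6, column 4 is out (column 4 already has a 6).
So the only cell in row 6 that can hold 6 is row 6, column 6.
That is column 6.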